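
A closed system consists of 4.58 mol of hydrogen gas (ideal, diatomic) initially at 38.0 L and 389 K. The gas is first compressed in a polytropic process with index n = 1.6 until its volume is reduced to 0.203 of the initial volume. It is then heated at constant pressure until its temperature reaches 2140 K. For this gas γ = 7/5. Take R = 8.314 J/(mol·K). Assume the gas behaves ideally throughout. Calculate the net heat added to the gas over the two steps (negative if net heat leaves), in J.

170000 J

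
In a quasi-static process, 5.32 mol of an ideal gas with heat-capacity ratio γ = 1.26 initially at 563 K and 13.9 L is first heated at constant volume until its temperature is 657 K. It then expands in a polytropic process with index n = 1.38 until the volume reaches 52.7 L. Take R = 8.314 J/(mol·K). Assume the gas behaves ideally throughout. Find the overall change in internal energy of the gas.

-28400 J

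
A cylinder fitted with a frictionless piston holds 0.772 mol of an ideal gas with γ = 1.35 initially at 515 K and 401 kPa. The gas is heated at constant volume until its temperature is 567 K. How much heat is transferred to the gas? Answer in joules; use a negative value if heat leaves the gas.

V₁ = nRT₁/P₁ = 0.772×8.314×515/401 = 8.24 L.
Isochoric: V stays 8.24 L; P/T = const ⇒ T₂ = 567 K, P₂ = 441 kPa.
W = 0 (no volume change).
ΔU = nCvΔT = 0.772×23.8×(567−515) = 954 J.
Q = ΔU = 954 J.

954 J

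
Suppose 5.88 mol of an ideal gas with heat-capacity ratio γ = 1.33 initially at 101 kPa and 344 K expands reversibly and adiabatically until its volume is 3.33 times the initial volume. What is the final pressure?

20.4 kPa

V₁ = nRT₁/P₁ = 5.88×8.314×344/101 = 167 L.
Adiabatic: TV^(γ−1) = const ⇒ T₂ = 344×(0.300)^0.330 = 231 K; PV^γ = const ⇒ P₂ = 20.4 kPa.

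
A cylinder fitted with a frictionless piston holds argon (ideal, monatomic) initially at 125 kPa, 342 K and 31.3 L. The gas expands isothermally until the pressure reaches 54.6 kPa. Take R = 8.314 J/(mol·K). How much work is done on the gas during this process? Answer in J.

n = P₁V₁/(RT₁) = 125×31.3/(8.314×342) = 1.38 mol.
Isothermal: T stays 342 K; PV = const ⇒ V₂ = 71.7 L, P₂ = 54.6 kPa.
W = nRT ln(V₂/V₁) = 1.38×8.314×342×ln(2.29) = 3240 J.
Work done on the gas = −W_by = -3240 J.

-3240 J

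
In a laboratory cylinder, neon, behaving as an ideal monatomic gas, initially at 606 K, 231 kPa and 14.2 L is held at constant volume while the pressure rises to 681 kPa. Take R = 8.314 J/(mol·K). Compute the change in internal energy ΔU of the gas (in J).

n = P₁V₁/(RT₁) = 231×14.2/(8.314×606) = 0.651 mol.
Isochoric: V stays 14.2 L; P/T = const ⇒ T₂ = 1790 K, P₂ = 681 kPa.
For an ideal gas ΔU = nCvΔT with Cv = (3/2)R = 12.5 J/(mol·K).
ΔU = 0.651×12.5×(1790−606) = 9580 J.

9580 J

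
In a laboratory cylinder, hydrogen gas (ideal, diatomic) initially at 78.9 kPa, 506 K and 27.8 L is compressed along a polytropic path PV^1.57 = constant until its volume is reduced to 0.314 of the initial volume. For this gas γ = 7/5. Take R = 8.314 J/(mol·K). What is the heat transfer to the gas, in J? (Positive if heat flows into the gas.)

n = P₁V₁/(RT₁) = 78.9×27.8/(8.314×506) = 0.521 mol.
Polytropic n=1.57: T₂ = T₁(V₁/V₂)^(n−1) = 506×(3.18)^0.57 = 979 K; P₂ = P₁(V₁/V₂)^n = 486 kPa.
W = (P₁V₁−P₂V₂)/(n−1) = (78.9×27.8−486×8.73)/0.57 = -3600 J.
ΔU = nCvΔT = 0.521×20.8×(979−506) = 5130 J.
Q = ΔU + W = 1530 J.

1530 J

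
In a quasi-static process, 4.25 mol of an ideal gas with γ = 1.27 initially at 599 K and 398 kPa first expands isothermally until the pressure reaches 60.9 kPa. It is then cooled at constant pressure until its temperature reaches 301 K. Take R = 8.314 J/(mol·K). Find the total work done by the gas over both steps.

29200 J

V₁ = nRT₁/P₁ = 4.25×8.314×599/398 = 53.2 L.
Step 1 — Isothermal: T stays 599 K; PV = const ⇒ V₂ = 348 L, P₂ = 60.9 kPa.
ΔU = 0 (ideal gas, T constant).
W = nRT ln(V₂/V₁) = 4.25×8.314×599×ln(6.54) = 39700 J.
Q = ΔU + W = 39700 J.
State after step 1: P = 60.9 kPa, V = 348 L, T = 599 K.
Step 2 — Isobaric: P stays 60.9 kPa; V/T = const ⇒ T₂ = 301 K, V₂ = 175 L.
W = PΔV = 60.9×(175−348) kPa·L = -10500 J.
ΔU = nCvΔT = 4.25×30.8×(301−599) = -39000 J.
Q = ΔU + W = nCpΔT = -49500 J.
Net over both steps: W = 29200 J, Q = -9800 J, ΔU = -39000 J.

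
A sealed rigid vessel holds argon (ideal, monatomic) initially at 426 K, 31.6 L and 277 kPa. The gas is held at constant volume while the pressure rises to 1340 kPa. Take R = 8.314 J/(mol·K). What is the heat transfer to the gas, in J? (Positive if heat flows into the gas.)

50400 J

n = P₁V₁/(RT₁) = 277×31.6/(8.314×426) = 2.47 mol.
Isochoric: V stays 31.6 L; P/T = const ⇒ T₂ = 2060 K, P₂ = 1340 kPa.
W = 0 (no volume change).
ΔU = nCvΔT = 2.47×12.5×(2060−426) = 50400 J.
Q = ΔU = 50400 J.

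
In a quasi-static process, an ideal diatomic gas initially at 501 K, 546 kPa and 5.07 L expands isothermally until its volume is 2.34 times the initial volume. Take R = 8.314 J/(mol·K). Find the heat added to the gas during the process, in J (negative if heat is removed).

2350 J

n = P₁V₁/(RT₁) = 546×5.07/(8.314×501) = 0.665 mol.
Isothermal: T stays 501 K; PV = const ⇒ V₂ = 11.9 L, P₂ = 233 kPa.
ΔU = 0 (ideal gas, T constant).
W = nRT ln(V₂/V₁) = 0.665×8.314×501×ln(2.34) = 2350 J.
Q = ΔU + W = 2350 J.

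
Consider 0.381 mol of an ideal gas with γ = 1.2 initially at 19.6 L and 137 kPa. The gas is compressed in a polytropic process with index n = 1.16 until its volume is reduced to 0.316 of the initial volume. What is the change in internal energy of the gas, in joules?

2720 J

T₁ = P₁V₁/(nR) = 137×19.6/(0.381×8.314) = 848 K.
Polytropic n=1.16: T₂ = T₁(V₁/V₂)^(n−1) = 848×(3.16)^0.16 = 1020 K; P₂ = P₁(V₁/V₂)^n = 521 kPa.
For an ideal gas ΔU = nCvΔT with Cv = R/(γ−1) = 41.6 J/(mol·K).
ΔU = 0.381×41.6×(1020−848) = 2720 J.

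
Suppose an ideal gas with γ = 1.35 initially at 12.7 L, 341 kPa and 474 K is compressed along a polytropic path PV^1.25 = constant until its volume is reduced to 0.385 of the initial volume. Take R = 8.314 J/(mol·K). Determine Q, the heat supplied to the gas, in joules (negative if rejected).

n = P₁V₁/(RT₁) = 341×12.7/(8.314×474) = 1.10 mol.
Polytropic n=1.25: T₂ = T₁(V₁/V₂)^(n−1) = 474×(2.60)^0.25 = 602 K; P₂ = P₁(V₁/V₂)^n = 1120 kPa.
W = (P₁V₁−P₂V₂)/(n−1) = (341×12.7−1120×4.89)/0.25 = -4670 J.
ΔU = nCvΔT = 1.10×23.8×(602−474) = 3330 J.
Q = ΔU + W = -1330 J.

-1330 J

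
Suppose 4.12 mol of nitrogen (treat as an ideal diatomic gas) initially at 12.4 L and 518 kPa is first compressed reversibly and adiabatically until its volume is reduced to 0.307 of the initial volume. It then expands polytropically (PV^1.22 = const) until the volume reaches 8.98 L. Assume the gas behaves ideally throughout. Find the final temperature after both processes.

T₁ = P₁V₁/(nR) = 518×12.4/(4.12×8.314) = 188 K.
Step 1 — Adiabatic: TV^(γ−1) = const ⇒ T₂ = 188×(3.26)^0.400 = 301 K; PV^γ = const ⇒ P₂ = 2710 kPa.
ΔU = nCvΔT = 4.12×20.8×(301−188) = 9700 J.
Q = 0 for an adiabatic process, so W = −ΔU = -9700 J.
State after step 1: P = 2710 kPa, V = 3.81 L, T = 301 K.
Step 2 — Polytropic n=1.22: T₂ = T₁(V₁/V₂)^(n−1) = 301×(0.424)^0.22 = 249 K; P₂ = P₁(V₁/V₂)^n = 950 kPa.
W = (P₁V₁−P₂V₂)/(n−1) = (2710×3.81−950×8.98)/0.22 = 8060 J.
ΔU = nCvΔT = 4.12×20.8×(249−301) = -4430 J.
Q = ΔU + W = 3630 J.
Net over both steps: W = -1640 J, Q = 3630 J, ΔU = 5260 J.

249 K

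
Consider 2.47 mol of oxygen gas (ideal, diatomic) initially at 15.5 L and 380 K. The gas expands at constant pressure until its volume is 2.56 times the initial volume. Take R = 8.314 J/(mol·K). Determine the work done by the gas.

12200 J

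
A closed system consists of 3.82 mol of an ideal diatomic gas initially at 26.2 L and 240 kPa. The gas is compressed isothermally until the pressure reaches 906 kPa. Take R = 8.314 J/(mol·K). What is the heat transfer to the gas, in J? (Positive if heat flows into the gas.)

-8350 J

T₁ = P₁V₁/(nR) = 240×26.2/(3.82×8.314) = 198 K.
Isothermal: T stays 198 K; PV = const ⇒ V₂ = 6.94 L, P₂ = 906 kPa.
ΔU = 0 (ideal gas, T constant).
W = nRT ln(V₂/V₁) = 3.82×8.314×198×ln(0.265) = -8350 J.
Q = ΔU + W = -8350 J.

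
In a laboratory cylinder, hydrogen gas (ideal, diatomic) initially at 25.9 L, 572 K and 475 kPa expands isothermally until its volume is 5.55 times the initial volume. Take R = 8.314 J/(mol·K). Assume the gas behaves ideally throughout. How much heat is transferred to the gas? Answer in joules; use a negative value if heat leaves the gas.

21100 J

n = P₁V₁/(RT₁) = 475×25.9/(8.314×572) = 2.59 mol.
Isothermal: T stays 572 K; PV = const ⇒ V₂ = 144 L, P₂ = 85.6 kPa.
ΔU = 0 (ideal gas, T constant).
W = nRT ln(V₂/V₁) = 2.59×8.314×572×ln(5.55) = 21100 J.
Q = ΔU + W = 21100 J.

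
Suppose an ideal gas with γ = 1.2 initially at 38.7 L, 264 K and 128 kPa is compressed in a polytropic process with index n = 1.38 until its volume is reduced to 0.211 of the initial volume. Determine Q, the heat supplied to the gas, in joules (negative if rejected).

n = P₁V₁/(RT₁) = 128×38.7/(8.314×264) = 2.26 mol.
Polytropic n=1.38: T₂ = T₁(V₁/V₂)^(n−1) = 264×(4.74)^0.38 = 477 K; P₂ = P₁(V₁/V₂)^n = 1100 kPa.
W = (P₁V₁−P₂V₂)/(n−1) = (128×38.7−1100×8.17)/0.38 = -10500 J.
ΔU = nCvΔT = 2.26×41.6×(477−264) = 20000 J.
Q = ΔU + W = 9460 J.

9460 J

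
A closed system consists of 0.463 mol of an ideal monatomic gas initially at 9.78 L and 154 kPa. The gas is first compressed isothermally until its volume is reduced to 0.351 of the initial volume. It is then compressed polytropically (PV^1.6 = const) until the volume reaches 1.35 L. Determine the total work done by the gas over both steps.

T₁ = P₁V₁/(nR) = 154×9.78/(0.463×8.314) = 391 K.
Step 1 — Isothermal: T stays 391 K; PV = const ⇒ V₂ = 3.43 L, P₂ = 439 kPa.
ΔU = 0 (ideal gas, T constant).
W = nRT ln(V₂/V₁) = 0.463×8.314×391×ln(0.351) = -1580 J.
Q = ΔU + W = -1580 J.
State after step 1: P = 439 kPa, V = 3.43 L, T = 391 K.
Step 2 — Polytropic n=1.6: T₂ = T₁(V₁/V₂)^(n−1) = 391×(2.54)^0.60 = 685 K; P₂ = P₁(V₁/V₂)^n = 1950 kPa.
W = (P₁V₁−P₂V₂)/(n−1) = (439×3.43−1950×1.35)/0.60 = -1880 J.
ΔU = nCvΔT = 0.463×12.5×(685−391) = 1700 J.
Q = ΔU + W = -188 J.
Net over both steps: W = -3460 J, Q = -1770 J, ΔU = 1700 J.

-3460 J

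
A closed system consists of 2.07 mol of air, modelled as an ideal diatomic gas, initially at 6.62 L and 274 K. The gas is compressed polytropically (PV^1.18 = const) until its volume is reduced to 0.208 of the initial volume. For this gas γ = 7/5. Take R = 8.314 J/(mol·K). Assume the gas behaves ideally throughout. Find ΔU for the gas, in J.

P₁ = nRT₁/V₁ = 2.07×8.314×274/6.62 = 712 kPa.
Polytropic n=1.18: T₂ = T₁(V₁/V₂)^(n−1) = 274×(4.81)^0.18 = 363 K; P₂ = P₁(V₁/V₂)^n = 4540 kPa.
For an ideal gas ΔU = nCvΔT with Cv = (5/2)R = 20.8 J/(mol·K).
ΔU = 2.07×20.8×(363−274) = 3850 J.

3850 J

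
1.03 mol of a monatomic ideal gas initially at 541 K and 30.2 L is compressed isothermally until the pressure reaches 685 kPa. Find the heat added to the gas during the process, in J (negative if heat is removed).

P₁ = nRT₁/V₁ = 1.03×8.314×541/30.2 = 153 kPa.
Isothermal: T stays 541 K; PV = const ⇒ V₂ = 6.76 L, P₂ = 685 kPa.
ΔU = 0 (ideal gas, T constant).
W = nRT ln(V₂/V₁) = 1.03×8.314×541×ln(0.224) = -6930 J.
Q = ΔU + W = -6930 J.

-6930 J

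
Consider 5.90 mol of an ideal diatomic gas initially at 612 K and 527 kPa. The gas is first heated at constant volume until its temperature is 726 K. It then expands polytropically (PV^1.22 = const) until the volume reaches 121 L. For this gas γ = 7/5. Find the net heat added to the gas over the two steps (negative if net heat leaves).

25100 J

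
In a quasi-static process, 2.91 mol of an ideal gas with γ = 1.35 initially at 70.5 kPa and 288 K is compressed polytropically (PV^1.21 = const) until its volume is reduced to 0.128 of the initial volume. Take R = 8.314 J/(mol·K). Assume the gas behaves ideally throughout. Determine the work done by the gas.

V₁ = nRT₁/P₁ = 2.91×8.314×288/70.5 = 98.8 L.
Polytropic n=1.21: T₂ = T₁(V₁/V₂)^(n−1) = 288×(7.81)^0.21 = 443 K; P₂ = P₁(V₁/V₂)^n = 848 kPa.
W = (P₁V₁−P₂V₂)/(n−1) = (70.5×98.8−848×12.7)/0.21 = -17900 J.

-17900 J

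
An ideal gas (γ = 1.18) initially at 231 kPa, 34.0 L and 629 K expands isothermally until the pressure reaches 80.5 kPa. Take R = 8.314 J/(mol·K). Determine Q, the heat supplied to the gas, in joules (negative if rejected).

8280 J

n = P₁V₁/(RT₁) = 231×34.0/(8.314×629) = 1.50 mol.
Isothermal: T stays 629 K; PV = const ⇒ V₂ = 97.6 L, P₂ = 80.5 kPa.
ΔU = 0 (ideal gas, T constant).
W = nRT ln(V₂/V₁) = 1.50×8.314×629×ln(2.87) = 8280 J.
Q = ΔU + W = 8280 J.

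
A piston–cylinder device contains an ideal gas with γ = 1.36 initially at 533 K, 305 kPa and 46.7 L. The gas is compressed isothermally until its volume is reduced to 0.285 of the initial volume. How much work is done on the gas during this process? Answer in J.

17900 J

n = P₁V₁/(RT₁) = 305×46.7/(8.314×533) = 3.21 mol.
Isothermal: T stays 533 K; PV = const ⇒ V₂ = 13.3 L, P₂ = 1070 kPa.
W = nRT ln(V₂/V₁) = 3.21×8.314×533×ln(0.285) = -17900 J.
Work done on the gas = −W_by = 17900 J.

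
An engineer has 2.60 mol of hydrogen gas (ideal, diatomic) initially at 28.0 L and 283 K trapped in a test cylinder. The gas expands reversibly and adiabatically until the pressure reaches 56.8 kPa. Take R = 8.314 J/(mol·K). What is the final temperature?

193 K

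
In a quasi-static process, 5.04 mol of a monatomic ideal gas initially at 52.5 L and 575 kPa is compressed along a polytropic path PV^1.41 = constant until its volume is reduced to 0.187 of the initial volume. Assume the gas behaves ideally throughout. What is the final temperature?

1430 K

T₁ = P₁V₁/(nR) = 575×52.5/(5.04×8.314) = 720 K.
Polytropic n=1.41: T₂ = T₁(V₁/V₂)^(n−1) = 720×(5.35)^0.41 = 1430 K; P₂ = P₁(V₁/V₂)^n = 6110 kPa.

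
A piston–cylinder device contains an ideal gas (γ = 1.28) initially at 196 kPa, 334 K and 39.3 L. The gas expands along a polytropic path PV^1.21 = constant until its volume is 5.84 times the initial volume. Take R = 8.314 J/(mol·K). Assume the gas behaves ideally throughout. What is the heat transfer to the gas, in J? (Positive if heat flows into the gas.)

n = P₁V₁/(RT₁) = 196×39.3/(8.314×334) = 2.77 mol.
Polytropic n=1.21: T₂ = T₁(V₁/V₂)^(n−1) = 334×(0.171)^0.21 = 231 K; P₂ = P₁(V₁/V₂)^n = 23.2 kPa.
W = (P₁V₁−P₂V₂)/(n−1) = (196×39.3−23.2×230)/0.21 = 11400 J.
ΔU = nCvΔT = 2.77×29.7×(231−334) = -8520 J.
Q = ΔU + W = 2840 J.

2840 J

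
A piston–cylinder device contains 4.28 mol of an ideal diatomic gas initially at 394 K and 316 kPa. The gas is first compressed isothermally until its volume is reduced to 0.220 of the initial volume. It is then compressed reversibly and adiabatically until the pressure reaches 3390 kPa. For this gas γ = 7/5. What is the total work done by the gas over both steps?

-31000 J

V₁ = nRT₁/P₁ = 4.28×8.314×394/316 = 44.4 L.
Step 1 — Isothermal: T stays 394 K; PV = const ⇒ V₂ = 9.76 L, P₂ = 1440 kPa.
ΔU = 0 (ideal gas, T constant).
W = nRT ln(V₂/V₁) = 4.28×8.314×394×ln(0.220) = -21200 J.
Q = ΔU + W = -21200 J.
State after step 1: P = 1440 kPa, V = 9.76 L, T = 394 K.
Step 2 — Adiabatic: T₂/T₁ = (P₂/P₁)^((γ−1)/γ) ⇒ T₂ = 394×(2.36)^0.286 = 504 K; V₂ = 5.29 L.
ΔU = nCvΔT = 4.28×20.8×(504−394) = 9750 J.
Q = 0 for an adiabatic process, so W = −ΔU = -9750 J.
Net over both steps: W = -31000 J, Q = -21200 J, ΔU = 9750 J.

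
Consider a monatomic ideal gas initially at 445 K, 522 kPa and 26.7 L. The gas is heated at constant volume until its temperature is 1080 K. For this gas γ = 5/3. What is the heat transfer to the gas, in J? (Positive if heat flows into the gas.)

29800 J

n = P₁V₁/(RT₁) = 522×26.7/(8.314×445) = 3.77 mol.
Isochoric: V stays 26.7 L; P/T = const ⇒ T₂ = 1080 K, P₂ = 1270 kPa.
W = 0 (no volume change).
ΔU = nCvΔT = 3.77×12.5×(1080−445) = 29800 J.
Q = ΔU = 29800 J.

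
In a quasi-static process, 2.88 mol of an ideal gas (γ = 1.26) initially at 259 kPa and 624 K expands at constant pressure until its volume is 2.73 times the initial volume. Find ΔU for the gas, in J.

V₁ = nRT₁/P₁ = 2.88×8.314×624/259 = 57.7 L.
Isobaric: P stays 259 kPa; V/T = const ⇒ T₂ = 1700 K, V₂ = 157 L.
For an ideal gas ΔU = nCvΔT with Cv = R/(γ−1) = 32.0 J/(mol·K).
ΔU = 2.88×32.0×(1700−624) = 99400 J.

99400 J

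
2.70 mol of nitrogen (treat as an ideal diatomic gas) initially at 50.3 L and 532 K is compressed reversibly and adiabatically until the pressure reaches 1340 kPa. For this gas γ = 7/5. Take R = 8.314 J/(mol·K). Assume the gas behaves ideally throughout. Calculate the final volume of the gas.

P₁ = nRT₁/V₁ = 2.70×8.314×532/50.3 = 237 kPa.
Adiabatic: T₂/T₁ = (P₂/P₁)^((γ−1)/γ) ⇒ T₂ = 532×(5.64)^0.286 = 872 K; V₂ = 14.6 L.

14.6 L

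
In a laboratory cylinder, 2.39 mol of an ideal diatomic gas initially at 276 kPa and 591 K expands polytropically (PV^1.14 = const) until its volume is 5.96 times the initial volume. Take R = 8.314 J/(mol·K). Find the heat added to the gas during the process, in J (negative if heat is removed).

V₁ = nRT₁/P₁ = 2.39×8.314×591/276 = 42.5 L.
Polytropic n=1.14: T₂ = T₁(V₁/V₂)^(n−1) = 591×(0.168)^0.14 = 460 K; P₂ = P₁(V₁/V₂)^n = 36.1 kPa.
W = (P₁V₁−P₂V₂)/(n−1) = (276×42.5−36.1×254)/0.14 = 18500 J.
ΔU = nCvΔT = 2.39×20.8×(460−591) = -6490 J.
Q = ΔU + W = 12100 J.

12100 J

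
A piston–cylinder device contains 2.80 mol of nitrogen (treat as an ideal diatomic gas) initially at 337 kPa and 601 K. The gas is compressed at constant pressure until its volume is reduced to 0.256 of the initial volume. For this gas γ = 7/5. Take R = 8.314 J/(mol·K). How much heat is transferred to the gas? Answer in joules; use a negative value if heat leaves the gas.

-36400 J

V₁ = nRT₁/P₁ = 2.80×8.314×601/337 = 41.5 L.
Isobaric: P stays 337 kPa; V/T = const ⇒ T₂ = 154 K, V₂ = 10.6 L.
W = PΔV = 337×(10.6−41.5) kPa·L = -10400 J.
ΔU = nCvΔT = 2.80×20.8×(154−601) = -26000 J.
Q = ΔU + W = nCpΔT = -36400 J.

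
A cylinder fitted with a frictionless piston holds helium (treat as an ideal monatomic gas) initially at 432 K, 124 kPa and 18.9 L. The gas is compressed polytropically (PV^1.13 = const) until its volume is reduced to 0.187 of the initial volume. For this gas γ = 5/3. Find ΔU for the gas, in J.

n = P₁V₁/(RT₁) = 124×18.9/(8.314×432) = 0.653 mol.
Polytropic n=1.13: T₂ = T₁(V₁/V₂)^(n−1) = 432×(5.35)^0.13 = 537 K; P₂ = P₁(V₁/V₂)^n = 825 kPa.
For an ideal gas ΔU = nCvΔT with Cv = (3/2)R = 12.5 J/(mol·K).
ΔU = 0.653×12.5×(537−432) = 856 J.

856 J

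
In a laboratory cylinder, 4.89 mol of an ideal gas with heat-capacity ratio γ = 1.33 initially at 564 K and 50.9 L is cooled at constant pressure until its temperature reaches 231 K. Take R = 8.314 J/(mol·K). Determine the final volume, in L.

P₁ = nRT₁/V₁ = 4.89×8.314×564/50.9 = 450 kPa.
Isobaric: P stays 450 kPa; V/T = const ⇒ T₂ = 231 K, V₂ = 20.8 L.

20.8 L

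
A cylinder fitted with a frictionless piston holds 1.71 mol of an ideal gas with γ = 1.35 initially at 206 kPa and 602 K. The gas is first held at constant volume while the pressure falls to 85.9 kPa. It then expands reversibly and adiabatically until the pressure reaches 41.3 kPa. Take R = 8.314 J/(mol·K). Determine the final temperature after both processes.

208 K

V₁ = nRT₁/P₁ = 1.71×8.314×602/206 = 41.5 L.
Step 1 — Isochoric: V stays 41.5 L; P/T = const ⇒ T₂ = 251 K, P₂ = 85.9 kPa.
W = 0 (no volume change).
ΔU = nCvΔT = 1.71×23.8×(251−602) = -14300 J.
Q = ΔU = -14300 J.
State after step 1: P = 85.9 kPa, V = 41.5 L, T = 251 K.
Step 2 — Adiabatic: T₂/T₁ = (P₂/P₁)^((γ−1)/γ) ⇒ T₂ = 251×(0.481)^0.259 = 208 K; V₂ = 71.5 L.
ΔU = nCvΔT = 1.71×23.8×(208−251) = -1760 J.
Q = 0 for an adiabatic process, so W = −ΔU = 1760 J.
Net over both steps: W = 1760 J, Q = -14300 J, ΔU = -16000 J.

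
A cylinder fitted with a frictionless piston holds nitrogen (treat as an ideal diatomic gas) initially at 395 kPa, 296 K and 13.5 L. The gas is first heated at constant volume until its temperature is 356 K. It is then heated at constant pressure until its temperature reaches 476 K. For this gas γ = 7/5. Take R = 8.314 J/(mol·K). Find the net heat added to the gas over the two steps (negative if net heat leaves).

n = P₁V₁/(RT₁) = 395×13.5/(8.314×296) = 2.17 mol.
Step 1 — Isochoric: V stays 13.5 L; P/T = const ⇒ T₂ = 356 K, P₂ = 475 kPa.
W = 0 (no volume change).
ΔU = nCvΔT = 2.17×20.8×(356−296) = 2700 J.
Q = ΔU = 2700 J.
State after step 1: P = 475 kPa, V = 13.5 L, T = 356 K.
Step 2 — Isobaric: P stays 475 kPa; V/T = const ⇒ T₂ = 476 K, V₂ = 18.1 L.
W = PΔV = 475×(18.1−13.5) kPa·L = 2160 J.
ΔU = nCvΔT = 2.17×20.8×(476−356) = 5400 J.
Q = ΔU + W = nCpΔT = 7570 J.
Net over both steps: W = 2160 J, Q = 10300 J, ΔU = 8110 J.

10300 J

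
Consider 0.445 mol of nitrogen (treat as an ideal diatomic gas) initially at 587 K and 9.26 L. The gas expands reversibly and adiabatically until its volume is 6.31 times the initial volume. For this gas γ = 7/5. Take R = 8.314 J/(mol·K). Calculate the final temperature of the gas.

281 K

P₁ = nRT₁/V₁ = 0.445×8.314×587/9.26 = 235 kPa.
Adiabatic: TV^(γ−1) = const ⇒ T₂ = 587×(0.158)^0.400 = 281 K; PV^γ = const ⇒ P₂ = 17.8 kPa.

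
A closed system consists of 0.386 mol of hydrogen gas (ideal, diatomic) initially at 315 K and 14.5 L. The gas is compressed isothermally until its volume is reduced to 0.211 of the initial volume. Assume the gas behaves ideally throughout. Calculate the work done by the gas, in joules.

P₁ = nRT₁/V₁ = 0.386×8.314×315/14.5 = 69.7 kPa.
Isothermal: T stays 315 K; PV = const ⇒ V₂ = 3.06 L, P₂ = 330 kPa.
W = nRT ln(V₂/V₁) = 0.386×8.314×315×ln(0.211) = -1570 J.

-1570 J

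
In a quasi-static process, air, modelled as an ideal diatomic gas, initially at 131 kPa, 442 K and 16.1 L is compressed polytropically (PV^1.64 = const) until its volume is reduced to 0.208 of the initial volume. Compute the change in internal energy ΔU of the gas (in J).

9130 J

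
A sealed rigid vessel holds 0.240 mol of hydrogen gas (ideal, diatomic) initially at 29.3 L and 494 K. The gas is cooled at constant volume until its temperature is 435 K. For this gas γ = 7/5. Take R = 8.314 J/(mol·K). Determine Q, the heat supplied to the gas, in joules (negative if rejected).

-294 J

P₁ = nRT₁/V₁ = 0.240×8.314×494/29.3 = 33.6 kPa.
Isochoric: V stays 29.3 L; P/T = const ⇒ T₂ = 435 K, P₂ = 29.6 kPa.
W = 0 (no volume change).
ΔU = nCvΔT = 0.240×20.8×(435−494) = -294 J.
Q = ΔU = -294 J.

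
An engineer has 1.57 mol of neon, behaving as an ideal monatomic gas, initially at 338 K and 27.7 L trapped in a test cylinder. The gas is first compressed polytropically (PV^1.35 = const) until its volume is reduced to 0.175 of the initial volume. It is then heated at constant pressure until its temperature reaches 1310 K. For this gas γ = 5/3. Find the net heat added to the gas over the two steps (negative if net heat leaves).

P₁ = nRT₁/V₁ = 1.57×8.314×338/27.7 = 159 kPa.
Step 1 — Polytropic n=1.35: T₂ = T₁(V₁/V₂)^(n−1) = 338×(5.71)^0.35 = 622 K; P₂ = P₁(V₁/V₂)^n = 1680 kPa.
W = (P₁V₁−P₂V₂)/(n−1) = (159×27.7−1680×4.85)/0.35 = -10600 J.
ΔU = nCvΔT = 1.57×12.5×(622−338) = 5560 J.
Q = ΔU + W = -5030 J.
State after step 1: P = 1680 kPa, V = 4.85 L, T = 622 K.
Step 2 — Isobaric: P stays 1680 kPa; V/T = const ⇒ T₂ = 1310 K, V₂ = 10.2 L.
W = PΔV = 1680×(10.2−4.85) kPa·L = 8980 J.
ΔU = nCvΔT = 1.57×12.5×(1310−622) = 13500 J.
Q = ΔU + W = nCpΔT = 22400 J.
Net over both steps: W = -1620 J, Q = 17400 J, ΔU = 19000 J.

17400 J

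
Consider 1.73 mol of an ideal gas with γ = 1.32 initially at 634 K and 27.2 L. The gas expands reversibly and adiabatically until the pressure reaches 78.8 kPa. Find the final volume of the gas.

81.5 L

P₁ = nRT₁/V₁ = 1.73×8.314×634/27.2 = 335 kPa.
Adiabatic: T₂/T₁ = (P₂/P₁)^((γ−1)/γ) ⇒ T₂ = 634×(0.235)^0.242 = 446 K; V₂ = 81.5 L.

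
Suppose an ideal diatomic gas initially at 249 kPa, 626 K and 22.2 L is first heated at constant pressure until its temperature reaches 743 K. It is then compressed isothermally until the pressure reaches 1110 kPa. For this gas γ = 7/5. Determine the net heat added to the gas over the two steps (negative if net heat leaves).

n = P₁V₁/(RT₁) = 249×22.2/(8.314×626) = 1.06 mol.
Step 1 — Isobaric: P stays 249 kPa; V/T = const ⇒ T₂ = 743 K, V₂ = 26.3 L.
W = PΔV = 249×(26.3−22.2) kPa·L = 1030 J.
ΔU = nCvΔT = 1.06×20.8×(743−626) = 2580 J.
Q = ΔU + W = nCpΔT = 3620 J.
State after step 1: P = 249 kPa, V = 26.3 L, T = 743 K.
Step 2 — Isothermal: T stays 743 K; PV = const ⇒ V₂ = 5.91 L, P₂ = 1110 kPa.
ΔU = 0 (ideal gas, T constant).
W = nRT ln(V₂/V₁) = 1.06×8.314×743×ln(0.224) = -9810 J.
Q = ΔU + W = -9810 J.
Net over both steps: W = -8770 J, Q = -6190 J, ΔU = 2580 J.

-6190 J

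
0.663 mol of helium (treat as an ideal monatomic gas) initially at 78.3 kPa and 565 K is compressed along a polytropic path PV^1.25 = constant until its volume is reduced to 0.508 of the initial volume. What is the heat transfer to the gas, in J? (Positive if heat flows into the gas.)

-1440 J

V₁ = nRT₁/P₁ = 0.663×8.314×565/78.3 = 39.8 L.
Polytropic n=1.25: T₂ = T₁(V₁/V₂)^(n−1) = 565×(1.97)^0.25 = 669 K; P₂ = P₁(V₁/V₂)^n = 183 kPa.
W = (P₁V₁−P₂V₂)/(n−1) = (78.3×39.8−183×20.2)/0.25 = -2300 J.
ΔU = nCvΔT = 0.663×12.5×(669−565) = 862 J.
Q = ΔU + W = -1440 J.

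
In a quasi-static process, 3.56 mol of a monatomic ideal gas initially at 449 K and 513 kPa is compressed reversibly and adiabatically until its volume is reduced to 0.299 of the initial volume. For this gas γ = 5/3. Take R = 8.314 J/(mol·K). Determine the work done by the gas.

V₁ = nRT₁/P₁ = 3.56×8.314×449/513 = 25.9 L.
Adiabatic: TV^(γ−1) = const ⇒ T₂ = 449×(3.34)^0.667 = 1000 K; PV^γ = const ⇒ P₂ = 3840 kPa.
ΔU = nCvΔT = 3.56×12.5×(1000−449) = 24600 J.
Q = 0 for an adiabatic process, so W = −ΔU = -24600 J.

-24600 J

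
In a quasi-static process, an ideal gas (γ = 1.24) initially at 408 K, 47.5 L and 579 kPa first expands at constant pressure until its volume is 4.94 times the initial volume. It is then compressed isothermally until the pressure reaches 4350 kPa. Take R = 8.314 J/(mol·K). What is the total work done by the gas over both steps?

-166000 J

n = P₁V₁/(RT₁) = 579×47.5/(8.314×408) = 8.11 mol.
Step 1 — Isobaric: P stays 579 kPa; V/T = const ⇒ T₂ = 2020 K, V₂ = 235 L.
W = PΔV = 579×(235−47.5) kPa·L = 108000 J.
ΔU = nCvΔT = 8.11×34.6×(2020−408) = 451000 J.
Q = ΔU + W = nCpΔT = 560000 J.
State after step 1: P = 579 kPa, V = 235 L, T = 2020 K.
Step 2 — Isothermal: T stays 2020 K; PV = const ⇒ V₂ = 31.2 L, P₂ = 4350 kPa.
ΔU = 0 (ideal gas, T constant).
W = nRT ln(V₂/V₁) = 8.11×8.314×2020×ln(0.133) = -274000 J.
Q = ΔU + W = -274000 J.
Net over both steps: W = -166000 J, Q = 286000 J, ΔU = 451000 J.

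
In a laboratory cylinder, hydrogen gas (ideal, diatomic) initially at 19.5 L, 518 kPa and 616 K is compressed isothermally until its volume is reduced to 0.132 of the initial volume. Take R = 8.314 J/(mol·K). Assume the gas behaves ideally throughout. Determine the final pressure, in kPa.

Isothermal: T stays 616 K; PV = const ⇒ V₂ = 2.57 L, P₂ = 3920 kPa.

3920 kPa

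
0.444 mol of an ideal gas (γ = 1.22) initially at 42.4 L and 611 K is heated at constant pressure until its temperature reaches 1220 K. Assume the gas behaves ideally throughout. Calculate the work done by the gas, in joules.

2250 J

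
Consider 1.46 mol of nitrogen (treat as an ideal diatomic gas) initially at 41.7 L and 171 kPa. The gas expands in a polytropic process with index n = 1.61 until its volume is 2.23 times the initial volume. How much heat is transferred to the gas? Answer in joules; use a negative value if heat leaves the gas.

T₁ = P₁V₁/(nR) = 171×41.7/(1.46×8.314) = 587 K.
Polytropic n=1.61: T₂ = T₁(V₁/V₂)^(n−1) = 587×(0.448)^0.61 = 360 K; P₂ = P₁(V₁/V₂)^n = 47.0 kPa.
W = (P₁V₁−P₂V₂)/(n−1) = (171×41.7−47.0×93.0)/0.61 = 4520 J.
ΔU = nCvΔT = 1.46×20.8×(360−587) = -6900 J.
Q = ΔU + W = -2370 J.

-2370 J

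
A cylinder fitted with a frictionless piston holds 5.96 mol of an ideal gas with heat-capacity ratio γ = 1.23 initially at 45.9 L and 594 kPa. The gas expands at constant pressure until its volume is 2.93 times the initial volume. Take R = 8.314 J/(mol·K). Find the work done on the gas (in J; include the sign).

T₁ = P₁V₁/(nR) = 594×45.9/(5.96×8.314) = 550 K.
Isobaric: P stays 594 kPa; V/T = const ⇒ T₂ = 1610 K, V₂ = 134 L.
W = PΔV = 594×(134−45.9) kPa·L = 52600 J.
Work done on the gas = −W_by = -52600 J.

-52600 J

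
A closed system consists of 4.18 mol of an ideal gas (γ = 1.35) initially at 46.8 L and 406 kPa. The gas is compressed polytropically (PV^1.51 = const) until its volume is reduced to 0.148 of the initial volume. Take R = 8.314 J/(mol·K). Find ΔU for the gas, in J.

T₁ = P₁V₁/(nR) = 406×46.8/(4.18×8.314) = 547 K.
Polytropic n=1.51: T₂ = T₁(V₁/V₂)^(n−1) = 547×(6.76)^0.51 = 1450 K; P₂ = P₁(V₁/V₂)^n = 7270 kPa.
For an ideal gas ΔU = nCvΔT with Cv = R/(γ−1) = 23.8 J/(mol·K).
ΔU = 4.18×23.8×(1450−547) = 89500 J.

89500 J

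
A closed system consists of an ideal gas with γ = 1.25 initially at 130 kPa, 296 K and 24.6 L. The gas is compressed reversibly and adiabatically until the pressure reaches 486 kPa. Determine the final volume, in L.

8.57 L

Adiabatic: T₂/T₁ = (P₂/P₁)^((γ−1)/γ) ⇒ T₂ = 296×(3.74)^0.200 = 385 K; V₂ = 8.57 L.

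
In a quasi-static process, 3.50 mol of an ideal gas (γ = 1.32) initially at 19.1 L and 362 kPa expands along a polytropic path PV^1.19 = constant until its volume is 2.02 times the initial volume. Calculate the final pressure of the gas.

157 kPa

T₁ = P₁V₁/(nR) = 362×19.1/(3.50×8.314) = 238 K.
Polytropic n=1.19: T₂ = T₁(V₁/V₂)^(n−1) = 238×(0.495)^0.19 = 208 K; P₂ = P₁(V₁/V₂)^n = 157 kPa.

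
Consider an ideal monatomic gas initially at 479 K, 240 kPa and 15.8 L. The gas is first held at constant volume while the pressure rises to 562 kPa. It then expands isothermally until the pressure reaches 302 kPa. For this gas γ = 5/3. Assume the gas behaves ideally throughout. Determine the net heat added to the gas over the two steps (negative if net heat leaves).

n = P₁V₁/(RT₁) = 240×15.8/(8.314×479) = 0.952 mol.
Step 1 — Isochoric: V stays 15.8 L; P/T = const ⇒ T₂ = 1120 K, P₂ = 562 kPa.
W = 0 (no volume change).
ΔU = nCvΔT = 0.952×12.5×(1120−479) = 7630 J.
Q = ΔU = 7630 J.
State after step 1: P = 562 kPa, V = 15.8 L, T = 1120 K.
Step 2 — Isothermal: T stays 1120 K; PV = const ⇒ V₂ = 29.4 L, P₂ = 302 kPa.
ΔU = 0 (ideal gas, T constant).
W = nRT ln(V₂/V₁) = 0.952×8.314×1120×ln(1.86) = 5510 J.
Q = ΔU + W = 5510 J.
Net over both steps: W = 5510 J, Q = 13100 J, ΔU = 7630 J.

13100 J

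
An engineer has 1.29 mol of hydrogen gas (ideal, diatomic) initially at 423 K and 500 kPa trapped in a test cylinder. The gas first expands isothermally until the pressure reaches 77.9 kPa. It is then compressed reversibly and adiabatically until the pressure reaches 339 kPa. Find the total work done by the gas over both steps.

2510 J

V₁ = nRT₁/P₁ = 1.29×8.314×423/500 = 9.07 L.
Step 1 — Isothermal: T stays 423 K; PV = const ⇒ V₂ = 58.2 L, P₂ = 77.9 kPa.
ΔU = 0 (ideal gas, T constant).
W = nRT ln(V₂/V₁) = 1.29×8.314×423×ln(6.42) = 8430 J.
Q = ΔU + W = 8430 J.
State after step 1: P = 77.9 kPa, V = 58.2 L, T = 423 K.
Step 2 — Adiabatic: T₂/T₁ = (P₂/P₁)^((γ−1)/γ) ⇒ T₂ = 423×(4.35)^0.286 = 644 K; V₂ = 20.4 L.
ΔU = nCvΔT = 1.29×20.8×(644−423) = 5920 J.
Q = 0 for an adiabatic process, so W = −ΔU = -5920 J.
Net over both steps: W = 2510 J, Q = 8430 J, ΔU = 5920 J.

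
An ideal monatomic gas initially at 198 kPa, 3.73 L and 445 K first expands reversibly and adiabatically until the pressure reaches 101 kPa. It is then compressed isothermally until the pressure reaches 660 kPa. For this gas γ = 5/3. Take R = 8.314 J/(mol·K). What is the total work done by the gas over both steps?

n = P₁V₁/(RT₁) = 198×3.73/(8.314×445) = 0.200 mol.
Step 1 — Adiabatic: T₂/T₁ = (P₂/P₁)^((γ−1)/γ) ⇒ T₂ = 445×(0.510)^0.400 = 340 K; V₂ = 5.59 L.
ΔU = nCvΔT = 0.200×12.5×(340−445) = -262 J.
Q = 0 for an adiabatic process, so W = −ΔU = 262 J.
State after step 1: P = 101 kPa, V = 5.59 L, T = 340 K.
Step 2 — Isothermal: T stays 340 K; PV = const ⇒ V₂ = 0.855 L, P₂ = 660 kPa.
ΔU = 0 (ideal gas, T constant).
W = nRT ln(V₂/V₁) = 0.200×8.314×340×ln(0.153) = -1060 J.
Q = ΔU + W = -1060 J.
Net over both steps: W = -798 J, Q = -1060 J, ΔU = -262 J.

-798 J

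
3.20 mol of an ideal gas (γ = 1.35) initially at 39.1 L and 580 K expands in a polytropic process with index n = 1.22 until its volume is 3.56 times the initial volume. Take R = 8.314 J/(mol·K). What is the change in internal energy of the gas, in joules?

-10700 J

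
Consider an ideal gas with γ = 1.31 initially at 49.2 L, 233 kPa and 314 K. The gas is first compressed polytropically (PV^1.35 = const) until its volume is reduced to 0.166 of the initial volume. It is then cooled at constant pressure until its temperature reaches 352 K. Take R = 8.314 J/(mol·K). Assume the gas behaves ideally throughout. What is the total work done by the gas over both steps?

n = P₁V₁/(RT₁) = 233×49.2/(8.314×314) = 4.39 mol.
Step 1 — Polytropic n=1.35: T₂ = T₁(V₁/V₂)^(n−1) = 314×(6.02)^0.35 = 589 K; P₂ = P₁(V₁/V₂)^n = 2630 kPa.
W = (P₁V₁−P₂V₂)/(n−1) = (233×49.2−2630×8.17)/0.35 = -28700 J.
ΔU = nCvΔT = 4.39×26.8×(589−314) = 32400 J.
Q = ΔU + W = 3700 J.
State after step 1: P = 2630 kPa, V = 8.17 L, T = 589 K.
Step 2 — Isobaric: P stays 2630 kPa; V/T = const ⇒ T₂ = 352 K, V₂ = 4.88 L.
W = PΔV = 2630×(4.88−8.17) kPa·L = -8640 J.
ΔU = nCvΔT = 4.39×26.8×(352−589) = -27900 J.
Q = ΔU + W = nCpΔT = -36500 J.
Net over both steps: W = -37300 J, Q = -32800 J, ΔU = 4480 J.

-37300 J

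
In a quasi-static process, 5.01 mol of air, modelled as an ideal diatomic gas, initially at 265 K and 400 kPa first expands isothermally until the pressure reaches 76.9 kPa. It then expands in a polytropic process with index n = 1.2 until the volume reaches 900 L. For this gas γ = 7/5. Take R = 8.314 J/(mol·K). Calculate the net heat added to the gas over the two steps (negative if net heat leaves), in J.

V₁ = nRT₁/P₁ = 5.01×8.314×265/400 = 27.6 L.
Step 1 — Isothermal: T stays 265 K; PV = const ⇒ V₂ = 144 L, P₂ = 76.9 kPa.
ΔU = 0 (ideal gas, T constant).
W = nRT ln(V₂/V₁) = 5.01×8.314×265×ln(5.20) = 18200 J.
Q = ΔU + W = 18200 J.
State after step 1: P = 76.9 kPa, V = 144 L, T = 265 K.
Step 2 — Polytropic n=1.2: T₂ = T₁(V₁/V₂)^(n−1) = 265×(0.159)^0.20 = 184 K; P₂ = P₁(V₁/V₂)^n = 8.50 kPa.
W = (P₁V₁−P₂V₂)/(n−1) = (76.9×144−8.50×900)/0.20 = 17000 J.
ΔU = nCvΔT = 5.01×20.8×(184−265) = -8480 J.
Q = ΔU + W = 8480 J.
Net over both steps: W = 35200 J, Q = 26700 J, ΔU = -8480 J.

26700 J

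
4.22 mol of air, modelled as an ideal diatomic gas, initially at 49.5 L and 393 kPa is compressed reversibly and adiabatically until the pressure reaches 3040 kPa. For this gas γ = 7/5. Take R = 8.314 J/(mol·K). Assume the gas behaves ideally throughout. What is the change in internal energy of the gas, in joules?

38600 J

T₁ = P₁V₁/(nR) = 393×49.5/(4.22×8.314) = 554 K.
Adiabatic: T₂/T₁ = (P₂/P₁)^((γ−1)/γ) ⇒ T₂ = 554×(7.74)^0.286 = 995 K; V₂ = 11.5 L.
For an ideal gas ΔU = nCvΔT with Cv = (5/2)R = 20.8 J/(mol·K).
ΔU = 4.22×20.8×(995−554) = 38600 J.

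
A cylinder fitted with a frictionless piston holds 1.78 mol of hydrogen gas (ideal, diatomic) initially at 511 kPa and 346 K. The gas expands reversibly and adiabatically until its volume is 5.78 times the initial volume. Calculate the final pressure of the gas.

V₁ = nRT₁/P₁ = 1.78×8.314×346/511 = 10.0 L.
Adiabatic: TV^(γ−1) = const ⇒ T₂ = 346×(0.173)^0.400 = 172 K; PV^γ = const ⇒ P₂ = 43.8 kPa.

43.8 kPa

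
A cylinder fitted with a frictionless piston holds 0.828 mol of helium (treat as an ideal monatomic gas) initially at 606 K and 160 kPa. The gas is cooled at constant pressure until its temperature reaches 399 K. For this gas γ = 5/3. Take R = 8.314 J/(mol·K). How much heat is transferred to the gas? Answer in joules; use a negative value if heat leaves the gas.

V₁ = nRT₁/P₁ = 0.828×8.314×606/160 = 26.1 L.
Isobaric: P stays 160 kPa; V/T = const ⇒ T₂ = 399 K, V₂ = 17.2 L.
W = PΔV = 160×(17.2−26.1) kPa·L = -1420 J.
ΔU = nCvΔT = 0.828×12.5×(399−606) = -2140 J.
Q = ΔU + W = nCpΔT = -3560 J.

-3560 J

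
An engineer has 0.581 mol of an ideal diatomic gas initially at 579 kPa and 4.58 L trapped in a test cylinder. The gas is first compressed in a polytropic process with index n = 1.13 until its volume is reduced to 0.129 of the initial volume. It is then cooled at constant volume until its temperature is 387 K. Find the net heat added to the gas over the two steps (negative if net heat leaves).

-8180 J

T₁ = P₁V₁/(nR) = 579×4.58/(0.581×8.314) = 549 K.
Step 1 — Polytropic n=1.13: T₂ = T₁(V₁/V₂)^(n−1) = 549×(7.75)^0.13 = 716 K; P₂ = P₁(V₁/V₂)^n = 5860 kPa.
W = (P₁V₁−P₂V₂)/(n−1) = (579×4.58−5860×0.591)/0.13 = -6220 J.
ΔU = nCvΔT = 0.581×20.8×(716−549) = 2020 J.
Q = ΔU + W = -4200 J.
State after step 1: P = 5860 kPa, V = 0.591 L, T = 716 K.
Step 2 — Isochoric: V stays 0.591 L; P/T = const ⇒ T₂ = 387 K, P₂ = 3160 kPa.
W = 0 (no volume change).
ΔU = nCvΔT = 0.581×20.8×(387−716) = -3980 J.
Q = ΔU = -3980 J.
Net over both steps: W = -6220 J, Q = -8180 J, ΔU = -1960 J.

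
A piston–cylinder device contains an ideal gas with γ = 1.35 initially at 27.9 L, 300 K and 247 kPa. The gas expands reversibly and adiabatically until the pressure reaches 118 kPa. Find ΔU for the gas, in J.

n = P₁V₁/(RT₁) = 247×27.9/(8.314×300) = 2.76 mol.
Adiabatic: T₂/T₁ = (P₂/P₁)^((γ−1)/γ) ⇒ T₂ = 300×(0.478)^0.259 = 248 K; V₂ = 48.2 L.
For an ideal gas ΔU = nCvΔT with Cv = R/(γ−1) = 23.8 J/(mol·K).
ΔU = 2.76×23.8×(248−300) = -3430 J.

-3430 J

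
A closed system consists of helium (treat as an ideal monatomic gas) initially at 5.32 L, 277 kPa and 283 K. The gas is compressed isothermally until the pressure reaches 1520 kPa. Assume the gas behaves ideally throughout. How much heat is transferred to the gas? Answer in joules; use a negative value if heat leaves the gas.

n = P₁V₁/(RT₁) = 277×5.32/(8.314×283) = 0.626 mol.
Isothermal: T stays 283 K; PV = const ⇒ V₂ = 0.970 L, P₂ = 1520 kPa.
ΔU = 0 (ideal gas, T constant).
W = nRT ln(V₂/V₁) = 0.626×8.314×283×ln(0.182) = -2510 J.
Q = ΔU + W = -2510 J.

-2510 J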